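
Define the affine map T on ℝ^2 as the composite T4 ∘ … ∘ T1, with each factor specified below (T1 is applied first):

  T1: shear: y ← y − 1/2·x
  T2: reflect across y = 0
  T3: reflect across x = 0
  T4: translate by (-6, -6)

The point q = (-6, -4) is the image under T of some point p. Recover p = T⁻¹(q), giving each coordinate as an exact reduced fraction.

T1 = [1 0 0; -1/2 1 0; 0 0 1]
T2·T1 = [1 0 0; 1/2 -1 0; 0 0 1]
T3·…·T1 = [-1 0 0; 1/2 -1 0; 0 0 1]
T4·…·T1 = [-1 0 -6; 1/2 -1 -6; 0 0 1]
det M = 1; M⁻¹ = [-1 0 -6; -1/2 -1 -9; 0 0 1]
M⁻¹ · (-6, -4)ᵀ = (0, -2)ᵀ

p = (0, -2)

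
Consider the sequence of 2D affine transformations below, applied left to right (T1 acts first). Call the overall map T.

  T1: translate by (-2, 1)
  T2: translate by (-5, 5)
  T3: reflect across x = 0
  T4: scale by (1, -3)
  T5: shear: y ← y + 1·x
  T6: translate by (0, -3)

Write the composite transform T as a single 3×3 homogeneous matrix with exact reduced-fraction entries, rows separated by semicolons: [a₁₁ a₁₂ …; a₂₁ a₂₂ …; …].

T = [-1 0 7; -1 -3 -14; 0 0 1]

T1 = [1 0 -2; 0 1 1; 0 0 1]
T2·T1 = [1 0 -7; 0 1 6; 0 0 1]
T3·…·T1 = [-1 0 7; 0 1 6; 0 0 1]
T4·…·T1 = [-1 0 7; 0 -3 -18; 0 0 1]
T5·…·T1 = [-1 0 7; -1 -3 -11; 0 0 1]
T6·…·T1 = [-1 0 7; -1 -3 -14; 0 0 1]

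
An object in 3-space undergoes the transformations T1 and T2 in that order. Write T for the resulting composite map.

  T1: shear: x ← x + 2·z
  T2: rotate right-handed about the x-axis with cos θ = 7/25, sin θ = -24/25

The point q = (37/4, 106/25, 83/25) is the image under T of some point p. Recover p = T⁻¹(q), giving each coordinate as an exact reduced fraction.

p = (-3/4, -2, 5)

T1 = [1 0 2 0; 0 1 0 0; 0 0 1 0; 0 0 0 1]
T2·T1 = [1 0 2 0; 0 7/25 24/25 0; 0 -24/25 7/25 0; 0 0 0 1]
det M = 1; M⁻¹ = [1 -48/25 -14/25 0; 0 7/25 -24/25 0; 0 24/25 7/25 0; 0 0 0 1]
M⁻¹ · (37/4, 106/25, 83/25)ᵀ = (-3/4, -2, 5)ᵀ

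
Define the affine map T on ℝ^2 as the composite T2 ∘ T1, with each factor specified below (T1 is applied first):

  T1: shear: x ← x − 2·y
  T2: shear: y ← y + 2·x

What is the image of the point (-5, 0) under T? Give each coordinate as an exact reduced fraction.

T(p) = (-5, -10)

T1 shear: x ← x − 2·y: (-5, 0) → (-5, 0)
T2 shear: y ← y + 2·x: (-5, 0) → (-5, -10)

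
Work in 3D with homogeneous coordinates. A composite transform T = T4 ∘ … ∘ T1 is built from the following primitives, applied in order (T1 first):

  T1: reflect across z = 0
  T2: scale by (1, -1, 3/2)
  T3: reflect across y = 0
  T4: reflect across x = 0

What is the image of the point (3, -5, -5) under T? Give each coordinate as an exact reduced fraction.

T1 reflect across z = 0: (3, -5, -5) → (3, -5, 5)
T2 scale by (1, -1, 3/2): (3, -5, 5) → (3, 5, 15/2)
T3 reflect across y = 0: (3, 5, 15/2) → (3, -5, 15/2)
T4 reflect across x = 0: (3, -5, 15/2) → (-3, -5, 15/2)

T(p) = (-3, -5, 15/2)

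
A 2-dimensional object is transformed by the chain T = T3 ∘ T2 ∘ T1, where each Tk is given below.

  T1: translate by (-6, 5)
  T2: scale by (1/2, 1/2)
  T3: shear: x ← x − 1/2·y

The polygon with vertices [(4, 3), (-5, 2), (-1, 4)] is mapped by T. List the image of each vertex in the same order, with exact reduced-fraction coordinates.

image vertices: (-3, 4), (-29/4, 7/2), (-23/4, 9/2)

T1 translate by (-6, 5): (4, 3) → (-2, 8); (-5, 2) → (-11, 7); (-1, 4) → (-7, 9)
T2 scale by (1/2, 1/2): (-2, 8) → (-1, 4); (-11, 7) → (-11/2, 7/2); (-7, 9) → (-7/2, 9/2)
T3 shear: x ← x − 1/2·y: (-1, 4) → (-3, 4); (-11/2, 7/2) → (-29/4, 7/2); (-7/2, 9/2) → (-23/4, 9/2)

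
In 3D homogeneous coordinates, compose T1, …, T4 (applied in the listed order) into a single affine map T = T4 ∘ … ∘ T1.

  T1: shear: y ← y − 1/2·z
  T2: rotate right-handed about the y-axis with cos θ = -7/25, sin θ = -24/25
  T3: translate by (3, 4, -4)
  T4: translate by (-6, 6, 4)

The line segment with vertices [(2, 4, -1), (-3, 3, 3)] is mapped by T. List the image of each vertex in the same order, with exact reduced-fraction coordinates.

T1 shear: y ← y − 1/2·z: (2, 4, -1) → (2, 9/2, -1); (-3, 3, 3) → (-3, 3/2, 3)
T2 rotate right-handed about the y-axis with cos θ = -7/25, sin θ = -24/25: (2, 9/2, -1) → (2/5, 9/2, 11/5); (-3, 3/2, 3) → (-51/25, 3/2, -93/25)
T3 translate by (3, 4, -4): (2/5, 9/2, 11/5) → (17/5, 17/2, -9/5); (-51/25, 3/2, -93/25) → (24/25, 11/2, -193/25)
T4 translate by (-6, 6, 4): (17/5, 17/2, -9/5) → (-13/5, 29/2, 11/5); (24/25, 11/2, -193/25) → (-126/25, 23/2, -93/25)

image vertices: (-13/5, 29/2, 11/5), (-126/25, 23/2, -93/25)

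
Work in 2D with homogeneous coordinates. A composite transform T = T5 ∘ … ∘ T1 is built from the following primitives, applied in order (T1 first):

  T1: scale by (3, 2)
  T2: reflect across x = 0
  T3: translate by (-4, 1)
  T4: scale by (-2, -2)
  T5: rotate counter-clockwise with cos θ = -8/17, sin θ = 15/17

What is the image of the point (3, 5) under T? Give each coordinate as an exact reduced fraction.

T(p) = (122/17, 566/17)

T1 scale by (3, 2): (3, 5) → (9, 10)
T2 reflect across x = 0: (9, 10) → (-9, 10)
T3 translate by (-4, 1): (-9, 10) → (-13, 11)
T4 scale by (-2, -2): (-13, 11) → (26, -22)
T5 rotate counter-clockwise with cos θ = -8/17, sin θ = 15/17: (26, -22) → (122/17, 566/17)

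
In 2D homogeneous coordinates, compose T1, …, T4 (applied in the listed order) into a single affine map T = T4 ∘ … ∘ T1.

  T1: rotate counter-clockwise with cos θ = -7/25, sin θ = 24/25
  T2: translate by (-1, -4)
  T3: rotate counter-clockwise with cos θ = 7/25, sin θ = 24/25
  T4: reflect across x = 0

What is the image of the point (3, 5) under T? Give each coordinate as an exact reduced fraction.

T1 rotate counter-clockwise with cos θ = -7/25, sin θ = 24/25: (3, 5) → (-141/25, 37/25)
T2 translate by (-1, -4): (-141/25, 37/25) → (-166/25, -63/25)
T3 rotate counter-clockwise with cos θ = 7/25, sin θ = 24/25: (-166/25, -63/25) → (14/25, -177/25)
T4 reflect across x = 0: (14/25, -177/25) → (-14/25, -177/25)

T(p) = (-14/25, -177/25)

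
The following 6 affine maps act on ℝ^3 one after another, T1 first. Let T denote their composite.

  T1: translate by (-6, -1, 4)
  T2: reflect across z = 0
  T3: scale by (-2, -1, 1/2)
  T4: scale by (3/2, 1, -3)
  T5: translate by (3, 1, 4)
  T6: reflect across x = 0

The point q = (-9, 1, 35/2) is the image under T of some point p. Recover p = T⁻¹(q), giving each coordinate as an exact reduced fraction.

p = (4, 1, 5)

T1 = [1 0 0 -6; 0 1 0 -1; 0 0 1 4; 0 0 0 1]
T2·T1 = [1 0 0 -6; 0 1 0 -1; 0 0 -1 -4; 0 0 0 1]
T3·…·T1 = [-2 0 0 12; 0 -1 0 1; 0 0 -1/2 -2; 0 0 0 1]
T4·…·T1 = [-3 0 0 18; 0 -1 0 1; 0 0 3/2 6; 0 0 0 1]
T5·…·T1 = [-3 0 0 21; 0 -1 0 2; 0 0 3/2 10; 0 0 0 1]
T6·…·T1 = [3 0 0 -21; 0 -1 0 2; 0 0 3/2 10; 0 0 0 1]
det M = -9/2; M⁻¹ = [1/3 0 0 7; 0 -1 0 2; 0 0 2/3 -20/3; 0 0 0 1]
M⁻¹ · (-9, 1, 35/2)ᵀ = (4, 1, 5)ᵀ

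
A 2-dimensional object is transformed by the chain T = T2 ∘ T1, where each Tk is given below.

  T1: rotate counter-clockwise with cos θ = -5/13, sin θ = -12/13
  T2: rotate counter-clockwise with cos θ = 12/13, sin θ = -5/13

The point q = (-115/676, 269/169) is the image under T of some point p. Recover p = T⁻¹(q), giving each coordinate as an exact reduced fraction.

p = (-1, -5/4)

T1 = [-5/13 12/13 0; -12/13 -5/13 0; 0 0 1]
T2·T1 = [-120/169 119/169 0; -119/169 -120/169 0; 0 0 1]
det M = 1; M⁻¹ = [-120/169 -119/169 0; 119/169 -120/169 0; 0 0 1]
M⁻¹ · (-115/676, 269/169)ᵀ = (-1, -5/4)ᵀ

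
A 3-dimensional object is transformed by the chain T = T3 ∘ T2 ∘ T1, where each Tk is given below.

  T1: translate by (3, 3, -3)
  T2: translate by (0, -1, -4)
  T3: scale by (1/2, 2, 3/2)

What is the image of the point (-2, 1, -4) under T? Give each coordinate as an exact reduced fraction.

T(p) = (1/2, 6, -33/2)

T1 translate by (3, 3, -3): (-2, 1, -4) → (1, 4, -7)
T2 translate by (0, -1, -4): (1, 4, -7) → (1, 3, -11)
T3 scale by (1/2, 2, 3/2): (1, 3, -11) → (1/2, 6, -33/2)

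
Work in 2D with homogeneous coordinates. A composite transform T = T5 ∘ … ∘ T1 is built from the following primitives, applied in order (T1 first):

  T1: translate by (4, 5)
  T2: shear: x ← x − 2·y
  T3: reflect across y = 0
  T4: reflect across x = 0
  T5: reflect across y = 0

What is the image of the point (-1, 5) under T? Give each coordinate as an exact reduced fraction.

T1 translate by (4, 5): (-1, 5) → (3, 10)
T2 shear: x ← x − 2·y: (3, 10) → (-17, 10)
T3 reflect across y = 0: (-17, 10) → (-17, -10)
T4 reflect across x = 0: (-17, -10) → (17, -10)
T5 reflect across y = 0: (17, -10) → (17, 10)

T(p) = (17, 10)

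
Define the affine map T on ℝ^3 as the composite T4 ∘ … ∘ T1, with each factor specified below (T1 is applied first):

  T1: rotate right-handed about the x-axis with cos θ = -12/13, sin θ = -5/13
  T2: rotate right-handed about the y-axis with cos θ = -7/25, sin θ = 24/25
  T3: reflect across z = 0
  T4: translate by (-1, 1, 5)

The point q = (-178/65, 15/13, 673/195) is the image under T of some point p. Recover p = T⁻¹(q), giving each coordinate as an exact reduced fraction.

p = (-1, 2/3, 2)

T1 = [1 0 0 0; 0 -12/13 5/13 0; 0 -5/13 -12/13 0; 0 0 0 1]
T2·T1 = [-7/25 -24/65 -288/325 0; 0 -12/13 5/13 0; -24/25 7/65 84/325 0; 0 0 0 1]
T3·…·T1 = [-7/25 -24/65 -288/325 0; 0 -12/13 5/13 0; 24/25 -7/65 -84/325 0; 0 0 0 1]
T4·…·T1 = [-7/25 -24/65 -288/325 -1; 0 -12/13 5/13 1; 24/25 -7/65 -84/325 5; 0 0 0 1]
det M = -1; M⁻¹ = [-7/25 0 24/25 -127/25; -24/65 -12/13 -7/65 71/65; -288/325 5/13 -84/325 7/325; 0 0 0 1]
M⁻¹ · (-178/65, 15/13, 673/195)ᵀ = (-1, 2/3, 2)ᵀ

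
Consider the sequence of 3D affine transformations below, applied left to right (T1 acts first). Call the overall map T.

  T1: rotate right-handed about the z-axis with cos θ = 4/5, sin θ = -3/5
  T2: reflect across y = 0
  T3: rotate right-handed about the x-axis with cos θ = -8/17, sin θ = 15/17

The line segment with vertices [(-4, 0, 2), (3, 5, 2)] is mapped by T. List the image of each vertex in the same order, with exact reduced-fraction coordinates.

T1 rotate right-handed about the z-axis with cos θ = 4/5, sin θ = -3/5: (-4, 0, 2) → (-16/5, 12/5, 2); (3, 5, 2) → (27/5, 11/5, 2)
T2 reflect across y = 0: (-16/5, 12/5, 2) → (-16/5, -12/5, 2); (27/5, 11/5, 2) → (27/5, -11/5, 2)
T3 rotate right-handed about the x-axis with cos θ = -8/17, sin θ = 15/17: (-16/5, -12/5, 2) → (-16/5, -54/85, -52/17); (27/5, -11/5, 2) → (27/5, -62/85, -49/17)

image vertices: (-16/5, -54/85, -52/17), (27/5, -62/85, -49/17)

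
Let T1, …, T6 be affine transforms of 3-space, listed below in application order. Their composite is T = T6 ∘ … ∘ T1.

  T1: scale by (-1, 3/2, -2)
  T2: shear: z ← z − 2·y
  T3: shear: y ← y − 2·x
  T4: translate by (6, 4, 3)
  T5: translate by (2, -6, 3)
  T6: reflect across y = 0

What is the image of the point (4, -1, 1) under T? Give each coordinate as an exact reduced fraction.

T1 scale by (-1, 3/2, -2): (4, -1, 1) → (-4, -3/2, -2)
T2 shear: z ← z − 2·y: (-4, -3/2, -2) → (-4, -3/2, 1)
T3 shear: y ← y − 2·x: (-4, -3/2, 1) → (-4, 13/2, 1)
T4 translate by (6, 4, 3): (-4, 13/2, 1) → (2, 21/2, 4)
T5 translate by (2, -6, 3): (2, 21/2, 4) → (4, 9/2, 7)
T6 reflect across y = 0: (4, 9/2, 7) → (4, -9/2, 7)

T(p) = (4, -9/2, 7)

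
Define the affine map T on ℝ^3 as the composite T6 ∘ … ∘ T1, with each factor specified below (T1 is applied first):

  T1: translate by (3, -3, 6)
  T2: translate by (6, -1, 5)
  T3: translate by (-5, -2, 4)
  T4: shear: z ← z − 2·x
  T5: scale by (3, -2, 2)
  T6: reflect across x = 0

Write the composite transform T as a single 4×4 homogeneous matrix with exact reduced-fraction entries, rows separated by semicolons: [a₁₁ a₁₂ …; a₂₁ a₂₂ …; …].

T = [-3 0 0 -12; 0 -2 0 12; -4 0 2 14; 0 0 0 1]

T1 = [1 0 0 3; 0 1 0 -3; 0 0 1 6; 0 0 0 1]
T2·T1 = [1 0 0 9; 0 1 0 -4; 0 0 1 11; 0 0 0 1]
T3·…·T1 = [1 0 0 4; 0 1 0 -6; 0 0 1 15; 0 0 0 1]
T4·…·T1 = [1 0 0 4; 0 1 0 -6; -2 0 1 7; 0 0 0 1]
T5·…·T1 = [3 0 0 12; 0 -2 0 12; -4 0 2 14; 0 0 0 1]
T6·…·T1 = [-3 0 0 -12; 0 -2 0 12; -4 0 2 14; 0 0 0 1]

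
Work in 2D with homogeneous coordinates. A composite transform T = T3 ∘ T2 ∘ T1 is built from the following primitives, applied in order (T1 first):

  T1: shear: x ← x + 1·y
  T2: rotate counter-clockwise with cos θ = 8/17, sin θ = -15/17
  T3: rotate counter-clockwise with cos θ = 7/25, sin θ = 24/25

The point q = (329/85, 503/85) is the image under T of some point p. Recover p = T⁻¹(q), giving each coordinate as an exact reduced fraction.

T1 = [1 1 0; 0 1 0; 0 0 1]
T2·T1 = [8/17 23/17 0; -15/17 -7/17 0; 0 0 1]
T3·…·T1 = [416/425 329/425 0; 87/425 503/425 0; 0 0 1]
det M = 1; M⁻¹ = [503/425 -329/425 0; -87/425 416/425 0; 0 0 1]
M⁻¹ · (329/85, 503/85)ᵀ = (0, 5)ᵀ

p = (0, 5)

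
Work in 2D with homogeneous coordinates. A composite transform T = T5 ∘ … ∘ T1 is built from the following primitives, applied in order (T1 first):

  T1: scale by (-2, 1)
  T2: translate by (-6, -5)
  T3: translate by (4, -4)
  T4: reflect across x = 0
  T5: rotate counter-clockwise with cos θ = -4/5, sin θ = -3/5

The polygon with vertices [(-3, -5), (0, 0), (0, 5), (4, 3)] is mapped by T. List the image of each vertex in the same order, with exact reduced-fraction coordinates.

T1 scale by (-2, 1): (-3, -5) → (6, -5); (0, 0) → (0, 0); (0, 5) → (0, 5); (4, 3) → (-8, 3)
T2 translate by (-6, -5): (6, -5) → (0, -10); (0, 0) → (-6, -5); (0, 5) → (-6, 0); (-8, 3) → (-14, -2)
T3 translate by (4, -4): (0, -10) → (4, -14); (-6, -5) → (-2, -9); (-6, 0) → (-2, -4); (-14, -2) → (-10, -6)
T4 reflect across x = 0: (4, -14) → (-4, -14); (-2, -9) → (2, -9); (-2, -4) → (2, -4); (-10, -6) → (10, -6)
T5 rotate counter-clockwise with cos θ = -4/5, sin θ = -3/5: (-4, -14) → (-26/5, 68/5); (2, -9) → (-7, 6); (2, -4) → (-4, 2); (10, -6) → (-58/5, -6/5)

image vertices: (-26/5, 68/5), (-7, 6), (-4, 2), (-58/5, -6/5)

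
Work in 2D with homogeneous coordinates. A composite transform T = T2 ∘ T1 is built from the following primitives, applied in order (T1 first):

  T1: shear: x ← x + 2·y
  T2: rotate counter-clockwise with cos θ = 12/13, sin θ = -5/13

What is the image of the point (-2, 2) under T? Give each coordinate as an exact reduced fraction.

T1 shear: x ← x + 2·y: (-2, 2) → (2, 2)
T2 rotate counter-clockwise with cos θ = 12/13, sin θ = -5/13: (2, 2) → (34/13, 14/13)

T(p) = (34/13, 14/13)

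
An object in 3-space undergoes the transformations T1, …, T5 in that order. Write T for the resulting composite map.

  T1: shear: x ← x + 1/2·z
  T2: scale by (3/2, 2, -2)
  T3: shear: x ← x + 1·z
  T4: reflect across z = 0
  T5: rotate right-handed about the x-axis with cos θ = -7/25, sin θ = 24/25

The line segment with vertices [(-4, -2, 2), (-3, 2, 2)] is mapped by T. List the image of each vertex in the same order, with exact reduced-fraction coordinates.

T1 shear: x ← x + 1/2·z: (-4, -2, 2) → (-3, -2, 2); (-3, 2, 2) → (-2, 2, 2)
T2 scale by (3/2, 2, -2): (-3, -2, 2) → (-9/2, -4, -4); (-2, 2, 2) → (-3, 4, -4)
T3 shear: x ← x + 1·z: (-9/2, -4, -4) → (-17/2, -4, -4); (-3, 4, -4) → (-7, 4, -4)
T4 reflect across z = 0: (-17/2, -4, -4) → (-17/2, -4, 4); (-7, 4, -4) → (-7, 4, 4)
T5 rotate right-handed about the x-axis with cos θ = -7/25, sin θ = 24/25: (-17/2, -4, 4) → (-17/2, -68/25, -124/25); (-7, 4, 4) → (-7, -124/25, 68/25)

image vertices: (-17/2, -68/25, -124/25), (-7, -124/25, 68/25)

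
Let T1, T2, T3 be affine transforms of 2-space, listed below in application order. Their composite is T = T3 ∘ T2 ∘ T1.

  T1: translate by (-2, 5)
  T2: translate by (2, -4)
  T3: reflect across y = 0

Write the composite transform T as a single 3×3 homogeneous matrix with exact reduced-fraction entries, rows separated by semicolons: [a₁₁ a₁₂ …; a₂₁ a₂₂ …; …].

T1 = [1 0 -2; 0 1 5; 0 0 1]
T2·T1 = [1 0 0; 0 1 1; 0 0 1]
T3·…·T1 = [1 0 0; 0 -1 -1; 0 0 1]

T = [1 0 0; 0 -1 -1; 0 0 1]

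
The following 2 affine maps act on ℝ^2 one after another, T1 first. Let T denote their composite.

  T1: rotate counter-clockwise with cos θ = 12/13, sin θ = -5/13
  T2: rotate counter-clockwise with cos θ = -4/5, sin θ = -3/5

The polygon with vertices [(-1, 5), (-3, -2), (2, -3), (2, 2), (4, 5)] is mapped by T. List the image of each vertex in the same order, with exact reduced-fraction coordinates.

image vertices: (11/5, -23/5), (157/65, 174/65), (-174/65, 157/65), (-94/65, -158/65), (-172/65, -379/65)

T1 rotate counter-clockwise with cos θ = 12/13, sin θ = -5/13: (-1, 5) → (1, 5); (-3, -2) → (-46/13, -9/13); (2, -3) → (9/13, -46/13); (2, 2) → (34/13, 14/13); (4, 5) → (73/13, 40/13)
T2 rotate counter-clockwise with cos θ = -4/5, sin θ = -3/5: (1, 5) → (11/5, -23/5); (-46/13, -9/13) → (157/65, 174/65); (9/13, -46/13) → (-174/65, 157/65); (34/13, 14/13) → (-94/65, -158/65); (73/13, 40/13) → (-172/65, -379/65)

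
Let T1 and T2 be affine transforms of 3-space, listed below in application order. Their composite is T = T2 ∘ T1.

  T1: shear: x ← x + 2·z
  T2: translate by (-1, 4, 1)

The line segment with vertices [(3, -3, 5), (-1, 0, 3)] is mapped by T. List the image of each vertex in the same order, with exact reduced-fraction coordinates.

image vertices: (12, 1, 6), (4, 4, 4)

T1 shear: x ← x + 2·z: (3, -3, 5) → (13, -3, 5); (-1, 0, 3) → (5, 0, 3)
T2 translate by (-1, 4, 1): (13, -3, 5) → (12, 1, 6); (5, 0, 3) → (4, 4, 4)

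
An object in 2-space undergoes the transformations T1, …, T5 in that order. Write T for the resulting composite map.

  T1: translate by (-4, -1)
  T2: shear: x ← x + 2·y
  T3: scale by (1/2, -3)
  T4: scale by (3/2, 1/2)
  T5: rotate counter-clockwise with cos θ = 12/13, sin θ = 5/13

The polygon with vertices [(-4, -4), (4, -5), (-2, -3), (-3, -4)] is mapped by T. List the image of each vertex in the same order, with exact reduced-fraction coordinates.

image vertices: (-399/26, 45/26), (-153/13, 63/13), (-12, 3/2), (-381/26, 105/52)

T1 translate by (-4, -1): (-4, -4) → (-8, -5); (4, -5) → (0, -6); (-2, -3) → (-6, -4); (-3, -4) → (-7, -5)
T2 shear: x ← x + 2·y: (-8, -5) → (-18, -5); (0, -6) → (-12, -6); (-6, -4) → (-14, -4); (-7, -5) → (-17, -5)
T3 scale by (1/2, -3): (-18, -5) → (-9, 15); (-12, -6) → (-6, 18); (-14, -4) → (-7, 12); (-17, -5) → (-17/2, 15)
T4 scale by (3/2, 1/2): (-9, 15) → (-27/2, 15/2); (-6, 18) → (-9, 9); (-7, 12) → (-21/2, 6); (-17/2, 15) → (-51/4, 15/2)
T5 rotate counter-clockwise with cos θ = 12/13, sin θ = 5/13: (-27/2, 15/2) → (-399/26, 45/26); (-9, 9) → (-153/13, 63/13); (-21/2, 6) → (-12, 3/2); (-51/4, 15/2) → (-381/26, 105/52)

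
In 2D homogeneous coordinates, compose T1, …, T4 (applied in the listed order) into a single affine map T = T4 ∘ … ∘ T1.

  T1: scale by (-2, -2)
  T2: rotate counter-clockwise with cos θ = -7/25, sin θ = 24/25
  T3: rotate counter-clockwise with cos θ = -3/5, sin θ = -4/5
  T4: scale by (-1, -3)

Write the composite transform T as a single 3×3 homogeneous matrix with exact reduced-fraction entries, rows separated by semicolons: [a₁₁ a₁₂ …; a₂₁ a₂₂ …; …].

T = [234/125 88/125 0; -264/125 702/125 0; 0 0 1]

T1 = [-2 0 0; 0 -2 0; 0 0 1]
T2·T1 = [14/25 48/25 0; -48/25 14/25 0; 0 0 1]
T3·…·T1 = [-234/125 -88/125 0; 88/125 -234/125 0; 0 0 1]
T4·…·T1 = [234/125 88/125 0; -264/125 702/125 0; 0 0 1]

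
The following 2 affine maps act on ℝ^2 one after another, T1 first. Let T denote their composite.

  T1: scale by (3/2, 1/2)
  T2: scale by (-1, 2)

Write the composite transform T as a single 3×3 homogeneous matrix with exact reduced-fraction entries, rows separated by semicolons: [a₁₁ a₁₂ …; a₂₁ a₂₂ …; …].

T = [-3/2 0 0; 0 1 0; 0 0 1]

T1 = [3/2 0 0; 0 1/2 0; 0 0 1]
T2·T1 = [-3/2 0 0; 0 1 0; 0 0 1]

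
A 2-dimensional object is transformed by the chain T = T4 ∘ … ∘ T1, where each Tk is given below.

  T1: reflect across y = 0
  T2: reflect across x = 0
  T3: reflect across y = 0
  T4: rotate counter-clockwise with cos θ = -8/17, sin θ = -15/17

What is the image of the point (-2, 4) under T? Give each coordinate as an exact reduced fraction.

T(p) = (44/17, -62/17)

T1 reflect across y = 0: (-2, 4) → (-2, -4)
T2 reflect across x = 0: (-2, -4) → (2, -4)
T3 reflect across y = 0: (2, -4) → (2, 4)
T4 rotate counter-clockwise with cos θ = -8/17, sin θ = -15/17: (2, 4) → (44/17, -62/17)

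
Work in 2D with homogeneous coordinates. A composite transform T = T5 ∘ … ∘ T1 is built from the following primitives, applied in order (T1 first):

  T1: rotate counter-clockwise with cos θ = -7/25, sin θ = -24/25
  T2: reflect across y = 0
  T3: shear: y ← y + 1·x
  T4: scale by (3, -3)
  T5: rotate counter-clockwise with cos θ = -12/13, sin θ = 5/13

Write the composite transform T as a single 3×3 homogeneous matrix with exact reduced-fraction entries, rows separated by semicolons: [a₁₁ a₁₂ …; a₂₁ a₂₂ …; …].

T = [39/25 -399/325 0; 39/25 1476/325 0; 0 0 1]

T1 = [-7/25 24/25 0; -24/25 -7/25 0; 0 0 1]
T2·T1 = [-7/25 24/25 0; 24/25 7/25 0; 0 0 1]
T3·…·T1 = [-7/25 24/25 0; 17/25 31/25 0; 0 0 1]
T4·…·T1 = [-21/25 72/25 0; -51/25 -93/25 0; 0 0 1]
T5·…·T1 = [39/25 -399/325 0; 39/25 1476/325 0; 0 0 1]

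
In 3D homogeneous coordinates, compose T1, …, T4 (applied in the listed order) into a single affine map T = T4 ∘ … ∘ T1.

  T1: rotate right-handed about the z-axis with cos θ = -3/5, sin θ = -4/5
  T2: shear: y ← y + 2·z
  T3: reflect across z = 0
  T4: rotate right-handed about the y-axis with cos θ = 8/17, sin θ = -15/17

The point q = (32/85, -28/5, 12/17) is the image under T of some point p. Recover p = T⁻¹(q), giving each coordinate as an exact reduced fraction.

T1 = [-3/5 4/5 0 0; -4/5 -3/5 0 0; 0 0 1 0; 0 0 0 1]
T2·T1 = [-3/5 4/5 0 0; -4/5 -3/5 2 0; 0 0 1 0; 0 0 0 1]
T3·…·T1 = [-3/5 4/5 0 0; -4/5 -3/5 2 0; 0 0 -1 0; 0 0 0 1]
T4·…·T1 = [-24/85 32/85 15/17 0; -4/5 -3/5 2 0; -9/17 12/17 -8/17 0; 0 0 0 1]
det M = -1; M⁻¹ = [96/85 -4/5 -109/85 0; 122/85 -3/5 12/85 0; 15/17 0 -8/17 0; 0 0 0 1]
M⁻¹ · (32/85, -28/5, 12/17)ᵀ = (4, 4, 0)ᵀ

p = (4, 4, 0)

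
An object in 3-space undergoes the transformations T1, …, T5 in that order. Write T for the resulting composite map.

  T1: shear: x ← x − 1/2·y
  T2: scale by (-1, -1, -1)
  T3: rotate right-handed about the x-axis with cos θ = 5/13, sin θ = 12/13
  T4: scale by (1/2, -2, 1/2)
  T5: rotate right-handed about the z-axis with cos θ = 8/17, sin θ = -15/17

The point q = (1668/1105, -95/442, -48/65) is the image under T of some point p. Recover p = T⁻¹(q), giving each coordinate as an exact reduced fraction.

T1 = [1 -1/2 0 0; 0 1 0 0; 0 0 1 0; 0 0 0 1]
T2·T1 = [-1 1/2 0 0; 0 -1 0 0; 0 0 -1 0; 0 0 0 1]
T3·…·T1 = [-1 1/2 0 0; 0 -5/13 12/13 0; 0 -12/13 -5/13 0; 0 0 0 1]
T4·…·T1 = [-1/2 1/4 0 0; 0 10/13 -24/13 0; 0 -6/13 -5/26 0; 0 0 0 1]
T5·…·T1 = [-4/17 176/221 -360/221 0; 15/34 125/884 -192/221 0; 0 -6/13 -5/26 0; 0 0 0 1]
det M = 1/2; M⁻¹ = [-757/884 400/221 -12/13 0; 75/442 20/221 -24/13 0; -90/221 -48/221 -10/13 0; 0 0 0 1]
M⁻¹ · (1668/1105, -95/442, -48/65)ᵀ = (-1, 8/5, 0)ᵀ

p = (-1, 8/5, 0)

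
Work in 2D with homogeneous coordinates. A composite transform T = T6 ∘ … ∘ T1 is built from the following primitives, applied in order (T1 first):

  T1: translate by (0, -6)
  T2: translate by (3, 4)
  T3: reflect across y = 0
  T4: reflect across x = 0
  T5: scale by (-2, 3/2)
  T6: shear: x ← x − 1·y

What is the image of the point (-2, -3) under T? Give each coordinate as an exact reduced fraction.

T1 translate by (0, -6): (-2, -3) → (-2, -9)
T2 translate by (3, 4): (-2, -9) → (1, -5)
T3 reflect across y = 0: (1, -5) → (1, 5)
T4 reflect across x = 0: (1, 5) → (-1, 5)
T5 scale by (-2, 3/2): (-1, 5) → (2, 15/2)
T6 shear: x ← x − 1·y: (2, 15/2) → (-11/2, 15/2)

T(p) = (-11/2, 15/2)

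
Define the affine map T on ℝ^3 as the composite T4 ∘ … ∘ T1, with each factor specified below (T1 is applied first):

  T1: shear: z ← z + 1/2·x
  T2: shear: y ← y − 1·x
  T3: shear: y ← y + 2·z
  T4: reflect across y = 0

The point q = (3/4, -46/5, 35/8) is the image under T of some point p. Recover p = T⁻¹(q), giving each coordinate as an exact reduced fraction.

T1 = [1 0 0 0; 0 1 0 0; 1/2 0 1 0; 0 0 0 1]
T2·T1 = [1 0 0 0; -1 1 0 0; 1/2 0 1 0; 0 0 0 1]
T3·…·T1 = [1 0 0 0; 0 1 2 0; 1/2 0 1 0; 0 0 0 1]
T4·…·T1 = [1 0 0 0; 0 -1 -2 0; 1/2 0 1 0; 0 0 0 1]
det M = -1; M⁻¹ = [1 0 0 0; 1 -1 -2 0; -1/2 0 1 0; 0 0 0 1]
M⁻¹ · (3/4, -46/5, 35/8)ᵀ = (3/4, 6/5, 4)ᵀ

p = (3/4, 6/5, 4)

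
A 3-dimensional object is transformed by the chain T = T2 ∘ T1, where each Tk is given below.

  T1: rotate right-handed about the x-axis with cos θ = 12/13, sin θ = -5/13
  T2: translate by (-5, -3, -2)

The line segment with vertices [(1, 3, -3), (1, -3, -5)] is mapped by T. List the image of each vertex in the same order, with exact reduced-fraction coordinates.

image vertices: (-4, -18/13, -77/13), (-4, -100/13, -71/13)

T1 rotate right-handed about the x-axis with cos θ = 12/13, sin θ = -5/13: (1, 3, -3) → (1, 21/13, -51/13); (1, -3, -5) → (1, -61/13, -45/13)
T2 translate by (-5, -3, -2): (1, 21/13, -51/13) → (-4, -18/13, -77/13); (1, -61/13, -45/13) → (-4, -100/13, -71/13)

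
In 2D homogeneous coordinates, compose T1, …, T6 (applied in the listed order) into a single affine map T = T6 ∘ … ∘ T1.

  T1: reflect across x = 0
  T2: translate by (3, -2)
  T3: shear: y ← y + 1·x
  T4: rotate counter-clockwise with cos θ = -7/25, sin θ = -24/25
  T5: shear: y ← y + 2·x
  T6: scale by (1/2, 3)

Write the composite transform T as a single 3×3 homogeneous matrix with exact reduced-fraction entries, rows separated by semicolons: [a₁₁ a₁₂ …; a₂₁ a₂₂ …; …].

T1 = [-1 0 0; 0 1 0; 0 0 1]
T2·T1 = [-1 0 3; 0 1 -2; 0 0 1]
T3·…·T1 = [-1 0 3; -1 1 1; 0 0 1]
T4·…·T1 = [-17/25 24/25 3/25; 31/25 -7/25 -79/25; 0 0 1]
T5·…·T1 = [-17/25 24/25 3/25; -3/25 41/25 -73/25; 0 0 1]
T6·…·T1 = [-17/50 12/25 3/50; -9/25 123/25 -219/25; 0 0 1]

T = [-17/50 12/25 3/50; -9/25 123/25 -219/25; 0 0 1]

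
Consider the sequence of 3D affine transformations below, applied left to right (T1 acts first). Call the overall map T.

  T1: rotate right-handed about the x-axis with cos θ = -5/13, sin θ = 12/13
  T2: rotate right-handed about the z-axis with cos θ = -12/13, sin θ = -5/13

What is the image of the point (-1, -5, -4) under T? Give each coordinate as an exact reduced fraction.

T1 rotate right-handed about the x-axis with cos θ = -5/13, sin θ = 12/13: (-1, -5, -4) → (-1, 73/13, -40/13)
T2 rotate right-handed about the z-axis with cos θ = -12/13, sin θ = -5/13: (-1, 73/13, -40/13) → (521/169, -811/169, -40/13)

T(p) = (521/169, -811/169, -40/13)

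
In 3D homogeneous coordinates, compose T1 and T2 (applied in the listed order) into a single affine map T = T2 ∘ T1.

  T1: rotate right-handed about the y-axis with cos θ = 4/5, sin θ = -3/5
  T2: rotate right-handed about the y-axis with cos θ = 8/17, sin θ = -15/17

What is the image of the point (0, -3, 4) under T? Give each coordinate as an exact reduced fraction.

T(p) = (-336/85, -3, -52/85)

T1 rotate right-handed about the y-axis with cos θ = 4/5, sin θ = -3/5: (0, -3, 4) → (-12/5, -3, 16/5)
T2 rotate right-handed about the y-axis with cos θ = 8/17, sin θ = -15/17: (-12/5, -3, 16/5) → (-336/85, -3, -52/85)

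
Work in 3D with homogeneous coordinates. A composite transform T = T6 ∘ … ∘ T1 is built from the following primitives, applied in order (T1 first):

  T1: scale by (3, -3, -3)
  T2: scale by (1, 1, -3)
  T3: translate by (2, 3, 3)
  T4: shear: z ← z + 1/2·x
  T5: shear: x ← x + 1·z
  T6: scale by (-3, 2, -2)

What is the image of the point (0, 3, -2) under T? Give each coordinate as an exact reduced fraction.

T1 scale by (3, -3, -3): (0, 3, -2) → (0, -9, 6)
T2 scale by (1, 1, -3): (0, -9, 6) → (0, -9, -18)
T3 translate by (2, 3, 3): (0, -9, -18) → (2, -6, -15)
T4 shear: z ← z + 1/2·x: (2, -6, -15) → (2, -6, -14)
T5 shear: x ← x + 1·z: (2, -6, -14) → (-12, -6, -14)
T6 scale by (-3, 2, -2): (-12, -6, -14) → (36, -12, 28)

T(p) = (36, -12, 28)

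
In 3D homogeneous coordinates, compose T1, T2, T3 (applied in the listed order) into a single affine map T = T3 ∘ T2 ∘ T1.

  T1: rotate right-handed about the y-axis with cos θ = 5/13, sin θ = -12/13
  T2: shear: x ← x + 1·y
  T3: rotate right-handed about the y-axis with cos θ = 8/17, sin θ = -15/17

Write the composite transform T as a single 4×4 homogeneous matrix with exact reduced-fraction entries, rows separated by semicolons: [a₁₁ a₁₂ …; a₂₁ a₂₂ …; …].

T1 = [5/13 0 -12/13 0; 0 1 0 0; 12/13 0 5/13 0; 0 0 0 1]
T2·T1 = [5/13 1 -12/13 0; 0 1 0 0; 12/13 0 5/13 0; 0 0 0 1]
T3·…·T1 = [-140/221 8/17 -171/221 0; 0 1 0 0; 171/221 15/17 -140/221 0; 0 0 0 1]

T = [-140/221 8/17 -171/221 0; 0 1 0 0; 171/221 15/17 -140/221 0; 0 0 0 1]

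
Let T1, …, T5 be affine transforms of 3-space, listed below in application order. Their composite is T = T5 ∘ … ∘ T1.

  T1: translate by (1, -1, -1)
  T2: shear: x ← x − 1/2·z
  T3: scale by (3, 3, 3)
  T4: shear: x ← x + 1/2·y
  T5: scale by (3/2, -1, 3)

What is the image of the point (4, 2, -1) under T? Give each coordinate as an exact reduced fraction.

T1 translate by (1, -1, -1): (4, 2, -1) → (5, 1, -2)
T2 shear: x ← x − 1/2·z: (5, 1, -2) → (6, 1, -2)
T3 scale by (3, 3, 3): (6, 1, -2) → (18, 3, -6)
T4 shear: x ← x + 1/2·y: (18, 3, -6) → (39/2, 3, -6)
T5 scale by (3/2, -1, 3): (39/2, 3, -6) → (117/4, -3, -18)

T(p) = (117/4, -3, -18)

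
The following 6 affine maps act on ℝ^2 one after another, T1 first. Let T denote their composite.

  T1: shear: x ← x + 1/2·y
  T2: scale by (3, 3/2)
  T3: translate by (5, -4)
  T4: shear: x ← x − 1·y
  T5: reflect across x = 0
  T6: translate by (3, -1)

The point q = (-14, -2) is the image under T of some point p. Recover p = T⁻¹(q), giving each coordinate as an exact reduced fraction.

T1 = [1 1/2 0; 0 1 0; 0 0 1]
T2·T1 = [3 3/2 0; 0 3/2 0; 0 0 1]
T3·…·T1 = [3 3/2 5; 0 3/2 -4; 0 0 1]
T4·…·T1 = [3 0 9; 0 3/2 -4; 0 0 1]
T5·…·T1 = [-3 0 -9; 0 3/2 -4; 0 0 1]
T6·…·T1 = [-3 0 -6; 0 3/2 -5; 0 0 1]
det M = -9/2; M⁻¹ = [-1/3 0 -2; 0 2/3 10/3; 0 0 1]
M⁻¹ · (-14, -2)ᵀ = (8/3, 2)ᵀ

p = (8/3, 2)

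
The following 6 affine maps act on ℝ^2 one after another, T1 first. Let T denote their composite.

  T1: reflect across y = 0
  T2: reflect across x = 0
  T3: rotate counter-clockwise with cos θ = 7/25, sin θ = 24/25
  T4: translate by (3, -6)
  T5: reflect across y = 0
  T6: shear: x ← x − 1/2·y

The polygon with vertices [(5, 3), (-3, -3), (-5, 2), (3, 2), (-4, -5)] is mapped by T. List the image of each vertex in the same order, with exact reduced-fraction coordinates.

image vertices: (-67/50, 291/25), (-9/50, 57/25), (136/25, 44/25), (-16/25, 236/25), (-53/50, 19/25)

T1 reflect across y = 0: (5, 3) → (5, -3); (-3, -3) → (-3, 3); (-5, 2) → (-5, -2); (3, 2) → (3, -2); (-4, -5) → (-4, 5)
T2 reflect across x = 0: (5, -3) → (-5, -3); (-3, 3) → (3, 3); (-5, -2) → (5, -2); (3, -2) → (-3, -2); (-4, 5) → (4, 5)
T3 rotate counter-clockwise with cos θ = 7/25, sin θ = 24/25: (-5, -3) → (37/25, -141/25); (3, 3) → (-51/25, 93/25); (5, -2) → (83/25, 106/25); (-3, -2) → (27/25, -86/25); (4, 5) → (-92/25, 131/25)
T4 translate by (3, -6): (37/25, -141/25) → (112/25, -291/25); (-51/25, 93/25) → (24/25, -57/25); (83/25, 106/25) → (158/25, -44/25); (27/25, -86/25) → (102/25, -236/25); (-92/25, 131/25) → (-17/25, -19/25)
T5 reflect across y = 0: (112/25, -291/25) → (112/25, 291/25); (24/25, -57/25) → (24/25, 57/25); (158/25, -44/25) → (158/25, 44/25); (102/25, -236/25) → (102/25, 236/25); (-17/25, -19/25) → (-17/25, 19/25)
T6 shear: x ← x − 1/2·y: (112/25, 291/25) → (-67/50, 291/25); (24/25, 57/25) → (-9/50, 57/25); (158/25, 44/25) → (136/25, 44/25); (102/25, 236/25) → (-16/25, 236/25); (-17/25, 19/25) → (-53/50, 19/25)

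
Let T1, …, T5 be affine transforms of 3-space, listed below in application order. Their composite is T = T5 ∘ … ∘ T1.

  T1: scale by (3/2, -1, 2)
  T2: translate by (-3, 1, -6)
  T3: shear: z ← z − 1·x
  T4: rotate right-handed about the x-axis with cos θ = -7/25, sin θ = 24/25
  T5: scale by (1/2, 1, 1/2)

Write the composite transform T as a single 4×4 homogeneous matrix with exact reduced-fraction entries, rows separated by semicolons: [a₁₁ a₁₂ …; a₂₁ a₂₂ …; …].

T1 = [3/2 0 0 0; 0 -1 0 0; 0 0 2 0; 0 0 0 1]
T2·T1 = [3/2 0 0 -3; 0 -1 0 1; 0 0 2 -6; 0 0 0 1]
T3·…·T1 = [3/2 0 0 -3; 0 -1 0 1; -3/2 0 2 -3; 0 0 0 1]
T4·…·T1 = [3/2 0 0 -3; 36/25 7/25 -48/25 13/5; 21/50 -24/25 -14/25 9/5; 0 0 0 1]
T5·…·T1 = [3/4 0 0 -3/2; 36/25 7/25 -48/25 13/5; 21/100 -12/25 -7/25 9/10; 0 0 0 1]

T = [3/4 0 0 -3/2; 36/25 7/25 -48/25 13/5; 21/100 -12/25 -7/25 9/10; 0 0 0 1]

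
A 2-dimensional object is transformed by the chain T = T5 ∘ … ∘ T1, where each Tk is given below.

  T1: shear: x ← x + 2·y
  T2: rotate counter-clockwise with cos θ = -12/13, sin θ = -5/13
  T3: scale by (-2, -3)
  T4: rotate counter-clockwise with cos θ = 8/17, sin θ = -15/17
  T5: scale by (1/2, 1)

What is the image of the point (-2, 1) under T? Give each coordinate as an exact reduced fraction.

T(p) = (230/221, 438/221)

T1 shear: x ← x + 2·y: (-2, 1) → (0, 1)
T2 rotate counter-clockwise with cos θ = -12/13, sin θ = -5/13: (0, 1) → (5/13, -12/13)
T3 scale by (-2, -3): (5/13, -12/13) → (-10/13, 36/13)
T4 rotate counter-clockwise with cos θ = 8/17, sin θ = -15/17: (-10/13, 36/13) → (460/221, 438/221)
T5 scale by (1/2, 1): (460/221, 438/221) → (230/221, 438/221)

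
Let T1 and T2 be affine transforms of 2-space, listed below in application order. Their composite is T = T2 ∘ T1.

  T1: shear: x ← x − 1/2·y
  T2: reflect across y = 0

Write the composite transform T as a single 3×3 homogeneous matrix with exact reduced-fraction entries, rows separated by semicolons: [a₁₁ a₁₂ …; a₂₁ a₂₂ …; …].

T1 = [1 -1/2 0; 0 1 0; 0 0 1]
T2·T1 = [1 -1/2 0; 0 -1 0; 0 0 1]

T = [1 -1/2 0; 0 -1 0; 0 0 1]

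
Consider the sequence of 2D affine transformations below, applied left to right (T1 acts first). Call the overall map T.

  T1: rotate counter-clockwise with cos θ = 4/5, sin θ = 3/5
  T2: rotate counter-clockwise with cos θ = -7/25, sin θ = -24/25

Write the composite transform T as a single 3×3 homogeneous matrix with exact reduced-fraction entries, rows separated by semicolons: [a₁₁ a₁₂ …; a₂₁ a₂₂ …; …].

T = [44/125 117/125 0; -117/125 44/125 0; 0 0 1]

T1 = [4/5 -3/5 0; 3/5 4/5 0; 0 0 1]
T2·T1 = [44/125 117/125 0; -117/125 44/125 0; 0 0 1]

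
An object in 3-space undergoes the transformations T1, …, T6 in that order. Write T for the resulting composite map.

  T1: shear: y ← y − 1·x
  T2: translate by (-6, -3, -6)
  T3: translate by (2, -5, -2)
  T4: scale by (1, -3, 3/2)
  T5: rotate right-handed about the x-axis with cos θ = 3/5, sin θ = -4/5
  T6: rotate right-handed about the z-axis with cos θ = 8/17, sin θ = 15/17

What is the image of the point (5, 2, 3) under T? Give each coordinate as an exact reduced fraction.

T(p) = (-199/17, 627/85, -309/10)

T1 shear: y ← y − 1·x: (5, 2, 3) → (5, -3, 3)
T2 translate by (-6, -3, -6): (5, -3, 3) → (-1, -6, -3)
T3 translate by (2, -5, -2): (-1, -6, -3) → (1, -11, -5)
T4 scale by (1, -3, 3/2): (1, -11, -5) → (1, 33, -15/2)
T5 rotate right-handed about the x-axis with cos θ = 3/5, sin θ = -4/5: (1, 33, -15/2) → (1, 69/5, -309/10)
T6 rotate right-handed about the z-axis with cos θ = 8/17, sin θ = 15/17: (1, 69/5, -309/10) → (-199/17, 627/85, -309/10)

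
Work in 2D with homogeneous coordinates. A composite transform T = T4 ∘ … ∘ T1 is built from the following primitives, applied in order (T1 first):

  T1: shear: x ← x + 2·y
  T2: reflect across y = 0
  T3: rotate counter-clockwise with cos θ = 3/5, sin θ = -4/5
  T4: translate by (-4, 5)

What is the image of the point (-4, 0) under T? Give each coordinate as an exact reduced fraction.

T(p) = (-32/5, 41/5)

T1 shear: x ← x + 2·y: (-4, 0) → (-4, 0)
T2 reflect across y = 0: (-4, 0) → (-4, 0)
T3 rotate counter-clockwise with cos θ = 3/5, sin θ = -4/5: (-4, 0) → (-12/5, 16/5)
T4 translate by (-4, 5): (-12/5, 16/5) → (-32/5, 41/5)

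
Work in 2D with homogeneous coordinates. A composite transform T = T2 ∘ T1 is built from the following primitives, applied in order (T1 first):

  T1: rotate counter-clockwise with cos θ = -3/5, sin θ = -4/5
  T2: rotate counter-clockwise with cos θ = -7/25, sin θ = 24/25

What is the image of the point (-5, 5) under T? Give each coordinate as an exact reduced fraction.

T(p) = (-73/25, 161/25)

T1 rotate counter-clockwise with cos θ = -3/5, sin θ = -4/5: (-5, 5) → (7, 1)
T2 rotate counter-clockwise with cos θ = -7/25, sin θ = 24/25: (7, 1) → (-73/25, 161/25)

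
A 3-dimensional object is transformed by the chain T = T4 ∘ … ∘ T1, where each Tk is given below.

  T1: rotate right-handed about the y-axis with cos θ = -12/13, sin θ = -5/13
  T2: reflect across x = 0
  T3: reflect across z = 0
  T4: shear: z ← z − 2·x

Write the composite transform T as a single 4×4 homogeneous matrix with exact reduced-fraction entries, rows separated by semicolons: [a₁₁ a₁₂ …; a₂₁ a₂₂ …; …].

T1 = [-12/13 0 -5/13 0; 0 1 0 0; 5/13 0 -12/13 0; 0 0 0 1]
T2·T1 = [12/13 0 5/13 0; 0 1 0 0; 5/13 0 -12/13 0; 0 0 0 1]
T3·…·T1 = [12/13 0 5/13 0; 0 1 0 0; -5/13 0 12/13 0; 0 0 0 1]
T4·…·T1 = [12/13 0 5/13 0; 0 1 0 0; -29/13 0 2/13 0; 0 0 0 1]

T = [12/13 0 5/13 0; 0 1 0 0; -29/13 0 2/13 0; 0 0 0 1]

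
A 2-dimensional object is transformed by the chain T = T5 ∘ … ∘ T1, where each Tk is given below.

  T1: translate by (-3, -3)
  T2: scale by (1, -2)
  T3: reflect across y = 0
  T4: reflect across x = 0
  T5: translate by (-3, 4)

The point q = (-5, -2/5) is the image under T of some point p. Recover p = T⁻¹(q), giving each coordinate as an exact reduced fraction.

T1 = [1 0 -3; 0 1 -3; 0 0 1]
T2·T1 = [1 0 -3; 0 -2 6; 0 0 1]
T3·…·T1 = [1 0 -3; 0 2 -6; 0 0 1]
T4·…·T1 = [-1 0 3; 0 2 -6; 0 0 1]
T5·…·T1 = [-1 0 0; 0 2 -2; 0 0 1]
det M = -2; M⁻¹ = [-1 0 0; 0 1/2 1; 0 0 1]
M⁻¹ · (-5, -2/5)ᵀ = (5, 4/5)ᵀ

p = (5, 4/5)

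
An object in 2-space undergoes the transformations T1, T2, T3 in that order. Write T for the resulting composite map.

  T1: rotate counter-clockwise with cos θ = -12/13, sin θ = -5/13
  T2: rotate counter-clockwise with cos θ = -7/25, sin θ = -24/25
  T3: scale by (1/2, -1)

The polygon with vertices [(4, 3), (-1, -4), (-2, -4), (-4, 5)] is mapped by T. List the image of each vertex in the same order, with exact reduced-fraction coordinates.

image vertices: (-1113/650, -1184/325), (664/325, 179/325), (682/325, 502/325), (-1471/650, 1472/325)

T1 rotate counter-clockwise with cos θ = -12/13, sin θ = -5/13: (4, 3) → (-33/13, -56/13); (-1, -4) → (-8/13, 53/13); (-2, -4) → (4/13, 58/13); (-4, 5) → (73/13, -40/13)
T2 rotate counter-clockwise with cos θ = -7/25, sin θ = -24/25: (-33/13, -56/13) → (-1113/325, 1184/325); (-8/13, 53/13) → (1328/325, -179/325); (4/13, 58/13) → (1364/325, -502/325); (73/13, -40/13) → (-1471/325, -1472/325)
T3 scale by (1/2, -1): (-1113/325, 1184/325) → (-1113/650, -1184/325); (1328/325, -179/325) → (664/325, 179/325); (1364/325, -502/325) → (682/325, 502/325); (-1471/325, -1472/325) → (-1471/650, 1472/325)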